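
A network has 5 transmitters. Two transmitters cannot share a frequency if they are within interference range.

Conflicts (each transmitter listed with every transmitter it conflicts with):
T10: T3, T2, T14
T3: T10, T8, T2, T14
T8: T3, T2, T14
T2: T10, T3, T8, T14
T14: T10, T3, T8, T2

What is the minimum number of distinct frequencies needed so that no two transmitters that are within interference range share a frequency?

4

T3, T8, T2, T14 pairwise conflict, so at least 4 frequencies are needed.
4 frequencies suffice: T10=4, T3=1, T8=4, T2=3, T14=2. Every pair that conflicts lands in different frequencies.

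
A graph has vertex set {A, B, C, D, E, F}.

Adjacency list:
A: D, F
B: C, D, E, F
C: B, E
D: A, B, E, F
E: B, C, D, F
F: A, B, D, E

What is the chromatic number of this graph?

B, D, E, F are pairwise adjacent (a clique of size 4), so at least 4 colors are needed.
4 colors suffice: color 1 → {A, B}; color 2 → {C, D}; color 3 → {F}; color 4 → {E}. Every edge joins two different colors.

4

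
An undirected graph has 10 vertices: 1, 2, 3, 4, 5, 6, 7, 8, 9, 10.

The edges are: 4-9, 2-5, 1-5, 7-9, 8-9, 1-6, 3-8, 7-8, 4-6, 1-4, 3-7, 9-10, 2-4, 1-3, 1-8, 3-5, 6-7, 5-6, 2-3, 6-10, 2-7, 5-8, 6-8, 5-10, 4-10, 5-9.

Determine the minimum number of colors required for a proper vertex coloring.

1, 3, 5, 8 are mutually adjacent (a clique of size 4), so at least 4 colors are needed.
4 colors suffice: color red → {4, 5, 7}; color blue → {2, 8, 10}; color green → {3, 6, 9}; color yellow → {1}. Every edge joins two different colors.

4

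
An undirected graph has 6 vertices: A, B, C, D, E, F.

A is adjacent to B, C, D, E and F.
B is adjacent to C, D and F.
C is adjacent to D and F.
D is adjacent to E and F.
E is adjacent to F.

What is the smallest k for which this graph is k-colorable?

5

A, B, C, D, F are pairwise adjacent (a clique of size 5), so at least 5 colors are needed.
5 colors suffice: color 1 → {F}; color 2 → {D}; color 3 → {A}; color 4 → {C, E}; color 5 → {B}. No two adjacent vertices share a color.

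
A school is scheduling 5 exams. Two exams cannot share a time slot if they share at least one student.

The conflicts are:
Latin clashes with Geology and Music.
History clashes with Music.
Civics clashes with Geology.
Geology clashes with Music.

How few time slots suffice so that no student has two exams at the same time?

3

Latin, Geology, Music are mutually in conflict, so at least 3 time slots are needed.
Using 3 time slots: Latin=3, History=1, Civics=2, Geology=1, Music=2. Every pair that conflicts lands in different time slots.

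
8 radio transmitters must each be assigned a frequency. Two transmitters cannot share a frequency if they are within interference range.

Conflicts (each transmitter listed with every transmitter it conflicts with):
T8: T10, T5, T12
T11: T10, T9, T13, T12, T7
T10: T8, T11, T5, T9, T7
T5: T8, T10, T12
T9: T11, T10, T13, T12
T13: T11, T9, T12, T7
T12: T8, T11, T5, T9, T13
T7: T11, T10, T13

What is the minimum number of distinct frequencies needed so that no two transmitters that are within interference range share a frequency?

T11, T9, T13, T12 pairwise conflict, so at least 4 frequencies are needed.
4 frequencies suffice: frequency 1 → {T8, T11}; frequency 2 → {T10, T12}; frequency 3 → {T5, T9, T7}; frequency 4 → {T13}. No two conflicting transmitters share a frequency.

4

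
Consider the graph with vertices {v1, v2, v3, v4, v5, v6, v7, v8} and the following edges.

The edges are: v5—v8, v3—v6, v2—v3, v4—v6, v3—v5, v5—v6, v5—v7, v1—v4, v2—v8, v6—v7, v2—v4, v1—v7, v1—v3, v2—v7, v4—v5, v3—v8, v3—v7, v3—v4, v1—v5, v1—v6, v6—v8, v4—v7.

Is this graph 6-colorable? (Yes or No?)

Yes

The chromatic number is 6. v1, v3, v4, v5, v6, v7 are mutually adjacent (a clique of size 6), so at least 6 colors are needed.
6 colors suffice: color 1 → {v3}; color 2 → {v4, v8}; color 3 → {v2, v6}; color 4 → {v5}; color 5 → {v7}; color 6 → {v1}.
That is already a proper 6-coloring.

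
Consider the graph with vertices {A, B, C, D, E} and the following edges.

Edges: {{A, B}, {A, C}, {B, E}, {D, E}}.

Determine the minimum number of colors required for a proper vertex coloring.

2

A and C are adjacent, so at least 2 colors are needed.
2 colors suffice: color 1 → {A, E}; color 2 → {B, C, D}. Each edge has distinct colors on its endpoints.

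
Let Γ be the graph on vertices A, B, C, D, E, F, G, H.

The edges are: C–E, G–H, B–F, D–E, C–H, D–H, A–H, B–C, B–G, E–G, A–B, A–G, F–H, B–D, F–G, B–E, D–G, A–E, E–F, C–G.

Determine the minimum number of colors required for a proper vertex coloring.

4

B, E, F, G are mutually adjacent (a clique of size 4), so at least 4 colors are needed.
One proper 4-coloring: A=4, B=3, C=4, D=4, E=2, F=4, G=1, H=2. Each edge has distinct colors on its endpoints.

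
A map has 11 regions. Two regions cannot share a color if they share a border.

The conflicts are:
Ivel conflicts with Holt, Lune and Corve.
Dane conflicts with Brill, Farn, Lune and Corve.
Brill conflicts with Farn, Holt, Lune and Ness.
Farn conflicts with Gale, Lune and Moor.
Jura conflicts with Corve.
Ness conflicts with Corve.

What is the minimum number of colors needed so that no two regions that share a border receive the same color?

Dane, Brill, Farn, Lune all conflict with each other, so at least 4 colors are needed.
4 colors suffice: color 1 → {Brill, Gale, Moor, Corve}; color 2 → {Ivel, Farn, Jura, Ness}; color 3 → {Holt, Lune}; color 4 → {Dane}. No two conflicting regions share a color.

4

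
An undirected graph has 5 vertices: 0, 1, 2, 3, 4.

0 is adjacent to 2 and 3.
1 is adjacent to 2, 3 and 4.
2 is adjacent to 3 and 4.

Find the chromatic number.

0, 2, 3 are pairwise adjacent, so at least 3 colors are needed.
One proper 3-coloring: 0=b, 1=b, 2=a, 3=c, 4=c. Every edge joins two different colors.

3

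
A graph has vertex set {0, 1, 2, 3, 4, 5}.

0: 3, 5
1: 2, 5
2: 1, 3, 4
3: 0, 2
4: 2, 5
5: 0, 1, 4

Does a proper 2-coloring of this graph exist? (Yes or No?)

The cycle 2-1-5-0-3-2 has odd length 5, so it cannot be 2-colored; at least 3 colors are needed.
So 2 colors are not enough.

No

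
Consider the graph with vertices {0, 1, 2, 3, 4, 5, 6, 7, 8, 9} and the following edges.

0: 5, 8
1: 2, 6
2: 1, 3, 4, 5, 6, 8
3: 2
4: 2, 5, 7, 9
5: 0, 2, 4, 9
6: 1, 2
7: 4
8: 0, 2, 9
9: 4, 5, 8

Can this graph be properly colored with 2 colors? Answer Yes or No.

2, 4, 5 are pairwise adjacent, so at least 3 colors are needed.
So 2 colors are not enough.

No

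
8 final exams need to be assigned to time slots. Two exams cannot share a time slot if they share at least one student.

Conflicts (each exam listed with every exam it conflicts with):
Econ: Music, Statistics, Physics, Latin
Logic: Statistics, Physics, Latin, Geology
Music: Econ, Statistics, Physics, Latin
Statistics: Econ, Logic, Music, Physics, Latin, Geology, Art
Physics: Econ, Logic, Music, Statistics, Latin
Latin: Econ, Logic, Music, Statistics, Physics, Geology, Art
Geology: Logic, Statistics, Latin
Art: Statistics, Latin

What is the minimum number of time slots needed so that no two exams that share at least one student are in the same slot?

5

Econ, Music, Statistics, Physics, Latin are mutually in conflict, so at least 5 time slots are needed.
5 time slots suffice: time slot 1 → {Statistics}; time slot 2 → {Latin}; time slot 3 → {Physics, Geology, Art}; time slot 4 → {Econ, Logic}; time slot 5 → {Music}. No two conflicting exams share a time slot.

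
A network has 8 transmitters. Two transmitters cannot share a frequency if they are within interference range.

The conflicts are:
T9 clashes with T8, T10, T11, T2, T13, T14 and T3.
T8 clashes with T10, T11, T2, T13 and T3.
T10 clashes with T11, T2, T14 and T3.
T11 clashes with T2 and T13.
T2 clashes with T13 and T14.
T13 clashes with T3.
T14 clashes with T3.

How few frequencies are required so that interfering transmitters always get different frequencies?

5

T9, T8, T10, T11, T2 are mutually in conflict, so at least 5 frequencies are needed.
Using 5 frequencies: T9=1, T8=3, T10=2, T11=5, T2=4, T13=2, T14=3, T3=4. No two conflicting transmitters share a frequency.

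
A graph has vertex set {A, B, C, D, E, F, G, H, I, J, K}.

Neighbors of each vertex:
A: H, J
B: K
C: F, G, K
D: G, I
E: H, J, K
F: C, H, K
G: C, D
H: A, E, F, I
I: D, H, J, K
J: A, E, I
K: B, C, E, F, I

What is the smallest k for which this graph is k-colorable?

3

C, F, K form a triangle, so at least 3 colors are needed.
A valid assignment using 3 colors: A=blue, B=blue, C=green, D=green, E=blue, F=blue, G=red, H=red, I=blue, J=red, K=red. Each edge has distinct colors on its endpoints.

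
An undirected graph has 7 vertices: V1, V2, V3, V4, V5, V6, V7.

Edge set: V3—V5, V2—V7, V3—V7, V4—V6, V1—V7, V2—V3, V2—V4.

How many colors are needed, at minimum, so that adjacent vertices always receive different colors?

3

V2, V3, V7 are mutually adjacent, so at least 3 colors are needed.
3 colors suffice: V1=R, V2=R, V3=G, V4=B, V5=R, V6=R, V7=B. Every edge joins two different colors.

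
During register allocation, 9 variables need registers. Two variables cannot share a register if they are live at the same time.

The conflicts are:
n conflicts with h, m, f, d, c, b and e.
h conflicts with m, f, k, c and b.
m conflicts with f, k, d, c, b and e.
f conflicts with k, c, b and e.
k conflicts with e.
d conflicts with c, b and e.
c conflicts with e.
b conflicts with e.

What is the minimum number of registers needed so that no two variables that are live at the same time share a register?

n, m, f, b, e all conflict with each other, so at least 5 registers are needed.
5 registers suffice: n=4, h=3, m=1, f=2, k=4, d=2, c=5, b=5, e=3. No two conflicting variables share a register.

5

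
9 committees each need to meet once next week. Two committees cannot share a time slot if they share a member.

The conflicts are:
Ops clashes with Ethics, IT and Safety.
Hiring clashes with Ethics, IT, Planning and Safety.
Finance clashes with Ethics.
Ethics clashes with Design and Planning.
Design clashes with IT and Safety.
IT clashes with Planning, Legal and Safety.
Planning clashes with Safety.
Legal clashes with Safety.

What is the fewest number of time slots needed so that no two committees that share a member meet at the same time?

4

Hiring, IT, Planning, Safety are mutually in conflict, so at least 4 time slots are needed.
A valid assignment using 4 time slots: Ops=3, Hiring=4, Finance=2, Ethics=1, Design=3, IT=2, Planning=3, Legal=3, Safety=1. Each listed conflict is separated.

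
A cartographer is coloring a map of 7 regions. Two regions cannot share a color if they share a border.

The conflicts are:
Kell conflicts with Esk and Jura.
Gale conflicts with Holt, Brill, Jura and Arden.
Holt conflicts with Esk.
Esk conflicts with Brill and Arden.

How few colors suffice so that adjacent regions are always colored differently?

The cycle Esk-Kell-Jura-Gale-Brill-Esk has odd length 5, so it cannot be 2-colored; at least 3 colors are needed.
3 colors suffice: Kell=3, Gale=1, Holt=2, Esk=1, Brill=2, Jura=2, Arden=2. No two conflicting regions share a color.

3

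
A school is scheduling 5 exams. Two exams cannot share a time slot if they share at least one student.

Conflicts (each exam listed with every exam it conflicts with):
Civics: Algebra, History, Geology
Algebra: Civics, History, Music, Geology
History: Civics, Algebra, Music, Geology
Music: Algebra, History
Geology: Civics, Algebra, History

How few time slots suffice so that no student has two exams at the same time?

4

Civics, Algebra, History, Geology are mutually in conflict, so at least 4 time slots are needed.
A valid assignment using 4 time slots: Civics=3, Algebra=1, History=2, Music=3, Geology=4. Each listed conflict is separated.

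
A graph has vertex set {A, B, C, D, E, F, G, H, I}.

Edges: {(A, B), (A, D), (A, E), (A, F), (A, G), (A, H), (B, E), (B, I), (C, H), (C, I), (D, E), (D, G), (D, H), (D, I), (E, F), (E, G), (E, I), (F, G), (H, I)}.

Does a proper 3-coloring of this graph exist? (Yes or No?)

No

A, E, F, G form a clique, so at least 4 colors are needed.
So 3 colors are not enough.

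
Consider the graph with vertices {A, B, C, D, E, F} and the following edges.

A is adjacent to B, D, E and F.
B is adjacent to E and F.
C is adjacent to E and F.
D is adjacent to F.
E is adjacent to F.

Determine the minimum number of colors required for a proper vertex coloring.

A, B, E, F are pairwise adjacent (a clique of size 4), so at least 4 colors are needed.
A valid assignment using 4 colors: A=3, B=4, C=3, D=2, E=2, F=1. No two adjacent vertices share a color.

4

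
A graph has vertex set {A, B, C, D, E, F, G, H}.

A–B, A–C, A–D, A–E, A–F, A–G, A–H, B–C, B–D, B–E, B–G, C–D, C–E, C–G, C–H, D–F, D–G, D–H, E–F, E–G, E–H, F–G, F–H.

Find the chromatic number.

5

A, B, C, D, G form a clique, so at least 5 colors are needed.
5 colors suffice: color red → {A}; color blue → {G, H}; color green → {D, E}; color yellow → {C, F}; color purple → {B}. No two adjacent vertices share a color.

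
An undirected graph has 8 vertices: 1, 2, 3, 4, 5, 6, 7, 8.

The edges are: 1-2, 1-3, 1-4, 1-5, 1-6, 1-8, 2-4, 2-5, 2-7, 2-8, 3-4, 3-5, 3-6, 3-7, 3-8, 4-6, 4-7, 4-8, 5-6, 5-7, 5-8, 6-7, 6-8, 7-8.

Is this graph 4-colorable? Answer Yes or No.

1, 3, 5, 6, 8 are pairwise adjacent (a clique of size 5), so at least 5 colors are needed.
So 4 colors are not enough.

No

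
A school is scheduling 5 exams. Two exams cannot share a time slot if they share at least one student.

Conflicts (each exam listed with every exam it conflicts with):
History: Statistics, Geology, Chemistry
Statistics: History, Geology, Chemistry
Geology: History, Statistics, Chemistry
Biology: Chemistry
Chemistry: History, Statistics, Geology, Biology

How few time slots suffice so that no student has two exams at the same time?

4

History, Statistics, Geology, Chemistry are mutually in conflict, so at least 4 time slots are needed.
4 time slots suffice: time slot 1 → {Chemistry}; time slot 2 → {Geology, Biology}; time slot 3 → {History}; time slot 4 → {Statistics}. No two conflicting exams share a time slot.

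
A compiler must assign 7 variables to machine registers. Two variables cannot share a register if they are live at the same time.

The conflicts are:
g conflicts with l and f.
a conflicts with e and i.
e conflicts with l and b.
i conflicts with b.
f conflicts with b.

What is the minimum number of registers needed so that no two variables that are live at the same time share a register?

3

The cycle l-e-b-f-g-l has odd length 5, so it cannot be 2-colored; at least 3 registers are needed.
Using 3 registers: g=1, a=2, e=1, i=1, l=2, f=3, b=2. Every pair that conflicts lands in different registers.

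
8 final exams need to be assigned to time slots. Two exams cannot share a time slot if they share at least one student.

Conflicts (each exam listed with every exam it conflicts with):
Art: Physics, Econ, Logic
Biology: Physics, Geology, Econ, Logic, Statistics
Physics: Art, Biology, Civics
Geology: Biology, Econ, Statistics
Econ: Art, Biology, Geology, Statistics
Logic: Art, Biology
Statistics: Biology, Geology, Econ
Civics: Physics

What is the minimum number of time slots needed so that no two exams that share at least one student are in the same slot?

Biology, Geology, Econ, Statistics are mutually in conflict, so at least 4 time slots are needed.
A valid assignment using 4 time slots: Art=1, Biology=1, Physics=2, Geology=3, Econ=2, Logic=2, Statistics=4, Civics=1. No two conflicting exams share a time slot.

4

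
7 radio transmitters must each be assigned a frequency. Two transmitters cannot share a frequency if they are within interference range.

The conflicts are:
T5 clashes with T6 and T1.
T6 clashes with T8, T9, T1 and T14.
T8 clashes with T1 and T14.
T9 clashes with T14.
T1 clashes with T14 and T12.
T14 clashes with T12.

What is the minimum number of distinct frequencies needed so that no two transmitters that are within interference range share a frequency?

4

T6, T8, T1, T14 all conflict with each other, so at least 4 frequencies are needed.
4 frequencies suffice: T5=3, T6=1, T8=4, T9=2, T1=2, T14=3, T12=1. Every pair that conflicts lands in different frequencies.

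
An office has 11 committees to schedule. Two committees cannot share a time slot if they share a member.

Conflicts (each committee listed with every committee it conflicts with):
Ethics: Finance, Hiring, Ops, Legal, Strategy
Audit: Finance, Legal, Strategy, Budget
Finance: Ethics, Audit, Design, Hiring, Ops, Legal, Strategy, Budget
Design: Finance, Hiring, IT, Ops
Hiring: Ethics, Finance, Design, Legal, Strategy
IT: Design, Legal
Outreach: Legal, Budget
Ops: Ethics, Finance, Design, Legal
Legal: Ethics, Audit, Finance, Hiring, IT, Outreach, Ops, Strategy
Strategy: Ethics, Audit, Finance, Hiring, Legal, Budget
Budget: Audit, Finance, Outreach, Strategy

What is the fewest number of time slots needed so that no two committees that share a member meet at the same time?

Ethics, Finance, Hiring, Legal, Strategy are mutually in conflict, so at least 5 time slots are needed.
A valid assignment using 5 time slots: Ethics=5, Audit=4, Finance=1, Design=2, Hiring=4, IT=1, Outreach=1, Ops=3, Legal=2, Strategy=3, Budget=2. No two conflicting committees share a time slot.

5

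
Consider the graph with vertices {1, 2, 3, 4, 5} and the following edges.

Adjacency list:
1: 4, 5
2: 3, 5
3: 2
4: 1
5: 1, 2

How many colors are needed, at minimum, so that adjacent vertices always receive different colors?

1 and 5 are adjacent, so at least 2 colors are needed.
One proper 2-coloring: 1=blue, 2=blue, 3=red, 4=red, 5=red. Every edge joins two different colors.

2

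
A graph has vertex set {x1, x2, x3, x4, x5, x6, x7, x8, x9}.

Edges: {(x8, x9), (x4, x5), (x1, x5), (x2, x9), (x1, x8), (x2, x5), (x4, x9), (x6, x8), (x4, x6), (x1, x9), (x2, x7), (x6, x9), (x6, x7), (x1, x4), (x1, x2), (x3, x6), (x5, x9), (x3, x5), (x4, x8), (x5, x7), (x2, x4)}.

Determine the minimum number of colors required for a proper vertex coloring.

5

x1, x2, x4, x5, x9 are pairwise adjacent (a clique of size 5), so at least 5 colors are needed.
5 colors suffice: color 1 → {x5, x6}; color 2 → {x3, x4, x7}; color 3 → {x9}; color 4 → {x1}; color 5 → {x2, x8}. Every edge joins two different colors.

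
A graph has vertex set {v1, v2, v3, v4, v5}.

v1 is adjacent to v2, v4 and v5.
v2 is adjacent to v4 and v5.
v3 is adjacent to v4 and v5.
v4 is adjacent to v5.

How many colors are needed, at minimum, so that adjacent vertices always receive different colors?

v1, v2, v4, v5 form a clique, so at least 4 colors are needed.
4 colors suffice: v1=3, v2=4, v3=3, v4=2, v5=1. Every edge joins two different colors.

4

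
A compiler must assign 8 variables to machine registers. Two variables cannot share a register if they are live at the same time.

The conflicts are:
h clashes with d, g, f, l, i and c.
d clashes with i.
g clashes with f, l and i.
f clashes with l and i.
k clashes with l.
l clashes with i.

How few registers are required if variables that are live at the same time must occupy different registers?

5

h, g, f, l, i all conflict with each other, so at least 5 registers are needed.
Using 5 registers: h=1, d=3, g=5, f=4, k=1, l=3, i=2, c=2. Every pair that conflicts lands in different registers.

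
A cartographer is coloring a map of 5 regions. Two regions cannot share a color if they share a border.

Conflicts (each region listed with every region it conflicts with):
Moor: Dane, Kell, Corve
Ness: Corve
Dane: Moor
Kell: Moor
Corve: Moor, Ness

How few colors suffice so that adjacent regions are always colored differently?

Moor and Kell conflict, so at least 2 colors are needed.
One proper 2-coloring: Moor=1, Ness=1, Dane=2, Kell=2, Corve=2. Each listed conflict is separated.

2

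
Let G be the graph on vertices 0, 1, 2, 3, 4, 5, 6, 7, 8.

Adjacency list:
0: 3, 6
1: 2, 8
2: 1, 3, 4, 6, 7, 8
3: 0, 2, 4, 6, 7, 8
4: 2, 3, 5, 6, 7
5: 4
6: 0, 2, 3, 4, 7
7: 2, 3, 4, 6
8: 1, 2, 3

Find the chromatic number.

5

2, 3, 4, 6, 7 form a clique, so at least 5 colors are needed.
A valid assignment using 5 colors: 0=b, 1=a, 2=b, 3=a, 4=d, 5=a, 6=c, 7=e, 8=c. No two adjacent vertices share a color.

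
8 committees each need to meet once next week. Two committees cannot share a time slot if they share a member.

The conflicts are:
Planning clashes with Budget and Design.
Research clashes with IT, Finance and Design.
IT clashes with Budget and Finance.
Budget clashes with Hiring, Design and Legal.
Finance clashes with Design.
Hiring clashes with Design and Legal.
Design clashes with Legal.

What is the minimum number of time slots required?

4

Budget, Hiring, Design, Legal are mutually in conflict, so at least 4 time slots are needed.
Using 4 time slots: Planning=3, Research=2, IT=1, Budget=2, Finance=3, Hiring=4, Design=1, Legal=3. No two conflicting committees share a time slot.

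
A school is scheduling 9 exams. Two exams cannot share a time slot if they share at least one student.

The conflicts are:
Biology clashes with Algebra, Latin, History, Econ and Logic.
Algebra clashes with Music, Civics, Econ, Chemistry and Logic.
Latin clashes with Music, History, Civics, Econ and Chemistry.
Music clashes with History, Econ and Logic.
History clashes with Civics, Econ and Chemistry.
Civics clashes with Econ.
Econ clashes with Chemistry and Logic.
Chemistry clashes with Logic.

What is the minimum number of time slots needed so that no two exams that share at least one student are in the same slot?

4

Latin, History, Econ, Chemistry pairwise conflict, so at least 4 time slots are needed.
4 time slots suffice: time slot 1 → {Econ}; time slot 2 → {Algebra, Latin}; time slot 3 → {History, Logic}; time slot 4 → {Biology, Music, Civics, Chemistry}. Every pair that conflicts lands in different time slots.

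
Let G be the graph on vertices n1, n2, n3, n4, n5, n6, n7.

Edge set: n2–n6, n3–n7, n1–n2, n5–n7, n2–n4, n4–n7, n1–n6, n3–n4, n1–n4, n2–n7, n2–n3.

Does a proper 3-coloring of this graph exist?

No

n2, n3, n4, n7 are pairwise adjacent (a clique of size 4), so at least 4 colors are needed.
So 3 colors are not enough.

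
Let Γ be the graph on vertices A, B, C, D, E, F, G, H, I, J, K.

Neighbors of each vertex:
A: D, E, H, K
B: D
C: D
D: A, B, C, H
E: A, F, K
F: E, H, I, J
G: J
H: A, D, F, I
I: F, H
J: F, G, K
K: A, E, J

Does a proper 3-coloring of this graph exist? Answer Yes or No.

Yes

The chromatic number is 3. F, H, I are pairwise adjacent, so at least 3 colors are needed.
3 colors suffice: color 1 → {D, F, G, K}; color 2 → {B, C, E, H, J}; color 3 → {A, I}.
That is already a proper 3-coloring.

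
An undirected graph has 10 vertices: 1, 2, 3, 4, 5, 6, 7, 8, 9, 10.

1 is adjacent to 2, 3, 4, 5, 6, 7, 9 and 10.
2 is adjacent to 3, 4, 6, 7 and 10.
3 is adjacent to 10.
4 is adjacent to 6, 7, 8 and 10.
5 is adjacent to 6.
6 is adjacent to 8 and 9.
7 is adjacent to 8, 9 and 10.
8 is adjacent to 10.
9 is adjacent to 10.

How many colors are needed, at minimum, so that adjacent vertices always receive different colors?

5

1, 2, 4, 7, 10 are mutually adjacent (a clique of size 5), so at least 5 colors are needed.
5 colors suffice: color red → {1, 8}; color blue → {6, 10}; color green → {3, 4, 5, 9}; color yellow → {7}; color purple → {2}. No two adjacent vertices share a color.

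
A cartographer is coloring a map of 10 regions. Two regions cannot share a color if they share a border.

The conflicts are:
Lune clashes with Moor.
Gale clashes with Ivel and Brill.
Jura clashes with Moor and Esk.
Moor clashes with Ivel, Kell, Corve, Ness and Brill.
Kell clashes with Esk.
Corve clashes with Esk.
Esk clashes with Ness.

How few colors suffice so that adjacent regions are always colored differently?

2

Corve and Esk conflict, so at least 2 colors are needed.
2 colors suffice: color 1 → {Gale, Moor, Esk}; color 2 → {Lune, Jura, Ivel, Kell, Corve, Ness, Brill}. Every pair that conflicts lands in different colors.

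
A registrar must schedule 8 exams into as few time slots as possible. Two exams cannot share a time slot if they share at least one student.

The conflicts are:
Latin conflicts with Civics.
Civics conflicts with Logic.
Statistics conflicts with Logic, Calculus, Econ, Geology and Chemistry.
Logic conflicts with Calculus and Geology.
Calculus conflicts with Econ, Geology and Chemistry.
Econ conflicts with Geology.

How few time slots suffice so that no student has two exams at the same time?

Statistics, Logic, Calculus, Geology pairwise conflict, so at least 4 time slots are needed.
A valid assignment using 4 time slots: Latin=2, Civics=1, Statistics=2, Logic=3, Calculus=1, Econ=3, Geology=4, Chemistry=3. Each listed conflict is separated.

4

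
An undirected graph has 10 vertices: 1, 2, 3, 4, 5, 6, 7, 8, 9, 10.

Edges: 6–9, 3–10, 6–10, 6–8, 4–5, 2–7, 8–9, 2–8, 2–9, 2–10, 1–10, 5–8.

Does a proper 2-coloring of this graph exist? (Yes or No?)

No

2, 8, 9 form a triangle, so at least 3 colors are needed.
So 2 colors are not enough.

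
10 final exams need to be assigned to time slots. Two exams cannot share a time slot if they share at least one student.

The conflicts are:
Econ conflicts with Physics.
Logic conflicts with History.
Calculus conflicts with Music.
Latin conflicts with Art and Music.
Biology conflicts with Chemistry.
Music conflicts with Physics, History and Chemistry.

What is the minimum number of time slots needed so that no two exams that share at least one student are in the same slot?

2

Latin and Art conflict, so at least 2 time slots are needed.
2 time slots suffice: Econ=1, Logic=1, Calculus=2, Latin=2, Biology=1, Art=1, Music=1, Physics=2, History=2, Chemistry=2. No two conflicting exams share a time slot.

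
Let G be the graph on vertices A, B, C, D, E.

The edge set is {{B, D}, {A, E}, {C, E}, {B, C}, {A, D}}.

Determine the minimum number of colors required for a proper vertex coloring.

The cycle E-C-B-D-A-E has odd length 5, so it cannot be 2-colored; at least 3 colors are needed.
3 colors suffice: color 1 → {A, B}; color 2 → {C, D}; color 3 → {E}. No two adjacent vertices share a color.

3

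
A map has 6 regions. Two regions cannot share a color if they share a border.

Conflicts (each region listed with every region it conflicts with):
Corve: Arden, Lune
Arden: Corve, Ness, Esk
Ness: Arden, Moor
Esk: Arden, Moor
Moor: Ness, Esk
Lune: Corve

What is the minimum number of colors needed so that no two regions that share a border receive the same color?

Ness and Moor conflict, so at least 2 colors are needed.
2 colors suffice: color 1 → {Arden, Moor, Lune}; color 2 → {Corve, Ness, Esk}. Each listed conflict is separated.

2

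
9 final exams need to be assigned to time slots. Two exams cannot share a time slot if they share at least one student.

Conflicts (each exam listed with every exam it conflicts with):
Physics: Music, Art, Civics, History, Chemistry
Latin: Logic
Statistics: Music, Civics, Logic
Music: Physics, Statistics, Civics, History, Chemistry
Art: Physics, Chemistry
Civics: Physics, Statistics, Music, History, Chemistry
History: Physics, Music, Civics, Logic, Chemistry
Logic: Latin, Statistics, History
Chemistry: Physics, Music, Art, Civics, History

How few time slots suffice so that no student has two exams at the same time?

Physics, Music, Civics, History, Chemistry all conflict with each other, so at least 5 time slots are needed.
5 time slots suffice: Physics=5, Latin=1, Statistics=1, Music=4, Art=2, Civics=3, History=2, Logic=3, Chemistry=1. No two conflicting exams share a time slot.

5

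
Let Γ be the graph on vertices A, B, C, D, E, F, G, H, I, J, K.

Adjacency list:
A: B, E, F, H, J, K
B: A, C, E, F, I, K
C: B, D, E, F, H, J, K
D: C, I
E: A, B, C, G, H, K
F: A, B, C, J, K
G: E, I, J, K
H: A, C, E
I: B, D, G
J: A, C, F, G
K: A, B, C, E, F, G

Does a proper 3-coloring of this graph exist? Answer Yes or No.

No

B, C, E, K are mutually adjacent (a clique of size 4), so at least 4 colors are needed.
So 3 colors are not enough.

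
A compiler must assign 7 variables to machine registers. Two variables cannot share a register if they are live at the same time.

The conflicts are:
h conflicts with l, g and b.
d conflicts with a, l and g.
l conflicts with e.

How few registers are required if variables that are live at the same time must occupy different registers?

2

l and e conflict, so at least 2 registers are needed.
2 registers suffice: register 1 → {a, l, g, b}; register 2 → {h, d, e}. Every pair that conflicts lands in different registers.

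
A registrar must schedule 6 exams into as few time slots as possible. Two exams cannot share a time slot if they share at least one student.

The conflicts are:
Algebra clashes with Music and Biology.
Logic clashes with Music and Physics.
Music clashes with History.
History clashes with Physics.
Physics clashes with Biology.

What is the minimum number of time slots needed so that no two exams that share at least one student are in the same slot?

The cycle Biology-Algebra-Music-History-Physics-Biology has odd length 5, so it cannot be 2-colored; at least 3 time slots are needed.
Using 3 time slots: Algebra=2, Logic=2, Music=1, History=2, Physics=1, Biology=3. Each listed conflict is separated.

3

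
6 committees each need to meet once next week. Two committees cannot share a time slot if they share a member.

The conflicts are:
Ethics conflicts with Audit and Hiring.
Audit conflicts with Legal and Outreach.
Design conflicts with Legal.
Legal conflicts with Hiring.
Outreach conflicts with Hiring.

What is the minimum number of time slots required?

Audit and Outreach conflict, so at least 2 time slots are needed.
2 time slots suffice: time slot 1 → {Audit, Design, Hiring}; time slot 2 → {Ethics, Legal, Outreach}. No two conflicting committees share a time slot.

2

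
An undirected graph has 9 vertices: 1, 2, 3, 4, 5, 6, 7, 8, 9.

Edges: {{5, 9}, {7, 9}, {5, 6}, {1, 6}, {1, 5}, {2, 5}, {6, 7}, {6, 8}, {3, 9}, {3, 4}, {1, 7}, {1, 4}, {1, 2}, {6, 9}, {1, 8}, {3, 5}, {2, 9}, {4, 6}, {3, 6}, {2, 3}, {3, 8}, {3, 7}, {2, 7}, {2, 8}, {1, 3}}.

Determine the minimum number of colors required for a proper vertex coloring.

4

1, 3, 6, 7 are mutually adjacent (a clique of size 4), so at least 4 colors are needed.
One proper 4-coloring: 1=blue, 2=green, 3=red, 4=yellow, 5=yellow, 6=green, 7=yellow, 8=yellow, 9=blue. Each edge has distinct colors on its endpoints.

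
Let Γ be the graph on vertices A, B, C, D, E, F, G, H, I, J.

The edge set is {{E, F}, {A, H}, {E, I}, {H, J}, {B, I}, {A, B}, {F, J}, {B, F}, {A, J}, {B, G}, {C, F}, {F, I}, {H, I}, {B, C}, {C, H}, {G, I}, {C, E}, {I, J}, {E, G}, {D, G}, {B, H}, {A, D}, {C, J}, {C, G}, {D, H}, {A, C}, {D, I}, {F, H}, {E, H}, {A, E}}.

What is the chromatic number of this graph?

4

A, B, C, H are pairwise adjacent (a clique of size 4), so at least 4 colors are needed.
4 colors suffice: color red → {G, H}; color blue → {C, I}; color green → {B, D, E, J}; color yellow → {A, F}. No two adjacent vertices share a color.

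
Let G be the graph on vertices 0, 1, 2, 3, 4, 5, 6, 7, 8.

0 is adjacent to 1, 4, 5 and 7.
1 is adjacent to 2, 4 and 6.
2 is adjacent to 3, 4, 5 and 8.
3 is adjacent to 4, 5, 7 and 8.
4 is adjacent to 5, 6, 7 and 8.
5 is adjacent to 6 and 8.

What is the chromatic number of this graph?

5

2, 3, 4, 5, 8 are pairwise adjacent (a clique of size 5), so at least 5 colors are needed.
5 colors suffice: color red → {4}; color blue → {1, 5, 7}; color green → {0, 3, 6}; color yellow → {2}; color purple → {8}. Each edge has distinct colors on its endpoints.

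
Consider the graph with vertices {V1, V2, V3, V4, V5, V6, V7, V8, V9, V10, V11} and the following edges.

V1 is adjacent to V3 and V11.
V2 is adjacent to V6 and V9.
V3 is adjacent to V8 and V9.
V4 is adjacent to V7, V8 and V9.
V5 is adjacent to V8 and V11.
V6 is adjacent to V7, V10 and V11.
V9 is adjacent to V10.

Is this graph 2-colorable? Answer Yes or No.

The cycle V9-V4-V7-V6-V2-V9 has odd length 5, so it cannot be 2-colored; at least 3 colors are needed.
So 2 colors are not enough.

No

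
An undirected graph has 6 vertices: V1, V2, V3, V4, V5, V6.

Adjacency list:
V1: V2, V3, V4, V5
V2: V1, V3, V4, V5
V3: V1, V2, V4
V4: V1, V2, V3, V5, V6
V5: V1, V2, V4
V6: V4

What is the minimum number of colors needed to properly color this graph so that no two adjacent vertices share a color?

V1, V2, V4, V5 form a clique, so at least 4 colors are needed.
A valid assignment using 4 colors: V1=G, V2=B, V3=Y, V4=R, V5=Y, V6=B. No two adjacent vertices share a color.

4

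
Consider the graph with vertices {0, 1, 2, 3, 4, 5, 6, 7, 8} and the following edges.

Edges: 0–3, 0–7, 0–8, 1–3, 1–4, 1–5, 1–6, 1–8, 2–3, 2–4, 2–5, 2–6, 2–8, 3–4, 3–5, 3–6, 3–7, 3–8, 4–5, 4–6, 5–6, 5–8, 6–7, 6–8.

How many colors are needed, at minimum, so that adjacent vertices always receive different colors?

5

2, 3, 4, 5, 6 are pairwise adjacent (a clique of size 5), so at least 5 colors are needed.
A valid assignment using 5 colors: 0=blue, 1=purple, 2=purple, 3=red, 4=yellow, 5=green, 6=blue, 7=green, 8=yellow. Every edge joins two different colors.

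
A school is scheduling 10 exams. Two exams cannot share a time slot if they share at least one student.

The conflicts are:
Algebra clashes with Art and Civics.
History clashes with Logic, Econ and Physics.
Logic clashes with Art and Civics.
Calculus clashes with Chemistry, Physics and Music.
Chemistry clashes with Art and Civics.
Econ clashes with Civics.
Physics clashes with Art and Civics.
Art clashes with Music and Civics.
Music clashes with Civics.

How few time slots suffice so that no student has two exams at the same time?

Physics, Art, Civics pairwise conflict, so at least 3 time slots are needed.
3 time slots suffice: time slot 1 → {History, Calculus, Civics}; time slot 2 → {Econ, Art}; time slot 3 → {Algebra, Logic, Chemistry, Physics, Music}. Every pair that conflicts lands in different time slots.

3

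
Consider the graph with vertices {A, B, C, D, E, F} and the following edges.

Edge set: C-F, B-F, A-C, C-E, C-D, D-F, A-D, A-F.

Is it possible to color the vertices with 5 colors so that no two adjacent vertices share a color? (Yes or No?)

The chromatic number is 4. A, C, D, F are mutually adjacent (a clique of size 4), so at least 4 colors are needed.
4 colors suffice: color 1 → {B, C}; color 2 → {E, F}; color 3 → {D}; color 4 → {A}.
Since 5 ≥ 4, a proper 5-coloring certainly exists.

Yes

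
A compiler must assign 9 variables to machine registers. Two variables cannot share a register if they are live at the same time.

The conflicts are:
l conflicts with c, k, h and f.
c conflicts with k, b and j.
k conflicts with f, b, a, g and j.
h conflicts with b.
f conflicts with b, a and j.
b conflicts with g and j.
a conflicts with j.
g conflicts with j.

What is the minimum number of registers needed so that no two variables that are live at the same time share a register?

k, f, a, j are mutually in conflict, so at least 4 registers are needed.
4 registers suffice: register 1 → {k, h}; register 2 → {l, j}; register 3 → {b, a}; register 4 → {c, f, g}. No two conflicting variables share a register.

4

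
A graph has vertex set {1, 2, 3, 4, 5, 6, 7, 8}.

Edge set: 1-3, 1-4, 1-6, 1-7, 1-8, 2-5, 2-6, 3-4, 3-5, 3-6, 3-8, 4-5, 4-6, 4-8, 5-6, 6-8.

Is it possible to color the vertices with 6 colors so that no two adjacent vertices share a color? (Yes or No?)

The chromatic number is 5. 1, 3, 4, 6, 8 form a clique, so at least 5 colors are needed.
5 colors suffice: 1=c, 2=b, 3=d, 4=b, 5=c, 6=a, 7=a, 8=e.
Since 6 ≥ 5, a proper 6-coloring certainly exists.

Yes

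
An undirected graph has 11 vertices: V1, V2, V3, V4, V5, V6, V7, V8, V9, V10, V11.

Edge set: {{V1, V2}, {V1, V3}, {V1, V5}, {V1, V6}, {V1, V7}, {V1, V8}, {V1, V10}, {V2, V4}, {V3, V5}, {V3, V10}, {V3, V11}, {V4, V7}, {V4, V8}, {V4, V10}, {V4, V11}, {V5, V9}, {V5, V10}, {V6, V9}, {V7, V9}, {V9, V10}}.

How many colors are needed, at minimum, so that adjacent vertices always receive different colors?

V1, V3, V5, V10 are pairwise adjacent (a clique of size 4), so at least 4 colors are needed.
4 colors suffice: color red → {V1, V4, V9}; color blue → {V2, V6, V7, V8, V10, V11}; color green → {V5}; color yellow → {V3}. Each edge has distinct colors on its endpoints.

4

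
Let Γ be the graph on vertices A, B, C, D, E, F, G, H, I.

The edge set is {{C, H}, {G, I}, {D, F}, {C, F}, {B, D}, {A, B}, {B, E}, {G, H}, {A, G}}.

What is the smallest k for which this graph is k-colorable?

3

The cycle A-G-H-C-F-D-B-A has odd length 7, so it cannot be 2-colored; at least 3 colors are needed.
3 colors suffice: color red → {B, C, G}; color blue → {A, D, E, H, I}; color green → {F}. Every edge joins two different colors.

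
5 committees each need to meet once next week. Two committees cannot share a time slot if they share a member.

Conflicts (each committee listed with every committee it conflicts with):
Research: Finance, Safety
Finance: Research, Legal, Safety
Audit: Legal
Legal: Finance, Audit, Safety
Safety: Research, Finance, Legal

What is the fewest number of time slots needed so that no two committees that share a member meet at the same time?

3

Finance, Legal, Safety are mutually in conflict, so at least 3 time slots are needed.
3 time slots suffice: time slot 1 → {Research, Legal}; time slot 2 → {Audit, Safety}; time slot 3 → {Finance}. Each listed conflict is separated.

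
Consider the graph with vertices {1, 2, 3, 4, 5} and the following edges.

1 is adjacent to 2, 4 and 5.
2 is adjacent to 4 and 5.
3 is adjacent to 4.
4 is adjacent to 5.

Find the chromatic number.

4

1, 2, 4, 5 form a clique, so at least 4 colors are needed.
One proper 4-coloring: 1=c, 2=d, 3=b, 4=a, 5=b. Each edge has distinct colors on its endpoints.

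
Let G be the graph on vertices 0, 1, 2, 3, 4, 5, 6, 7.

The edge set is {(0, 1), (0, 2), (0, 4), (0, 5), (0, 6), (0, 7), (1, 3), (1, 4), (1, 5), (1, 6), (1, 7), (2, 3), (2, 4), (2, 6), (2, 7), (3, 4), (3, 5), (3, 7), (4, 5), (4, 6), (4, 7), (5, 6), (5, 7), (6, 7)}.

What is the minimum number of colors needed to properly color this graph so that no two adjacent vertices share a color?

6

0, 1, 4, 5, 6, 7 are pairwise adjacent (a clique of size 6), so at least 6 colors are needed.
6 colors suffice: 0=d, 1=f, 2=e, 3=c, 4=a, 5=e, 6=c, 7=b. Each edge has distinct colors on its endpoints.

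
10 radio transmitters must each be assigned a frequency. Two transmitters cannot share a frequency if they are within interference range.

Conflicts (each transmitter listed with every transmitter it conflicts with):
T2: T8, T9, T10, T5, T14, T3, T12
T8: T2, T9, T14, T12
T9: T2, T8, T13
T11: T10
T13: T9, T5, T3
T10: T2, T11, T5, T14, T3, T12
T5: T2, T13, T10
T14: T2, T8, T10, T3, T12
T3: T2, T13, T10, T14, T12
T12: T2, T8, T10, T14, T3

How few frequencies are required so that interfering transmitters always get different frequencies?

5

T2, T10, T14, T3, T12 all conflict with each other, so at least 5 frequencies are needed.
A valid assignment using 5 frequencies: T2=1, T8=2, T9=3, T11=1, T13=1, T10=2, T5=3, T14=3, T3=4, T12=5. Every pair that conflicts lands in different frequencies.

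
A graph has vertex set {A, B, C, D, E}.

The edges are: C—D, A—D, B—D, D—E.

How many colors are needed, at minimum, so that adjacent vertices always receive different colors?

B and D are adjacent, so at least 2 colors are needed.
2 colors suffice: color 1 → {D}; color 2 → {A, B, C, E}. No two adjacent vertices share a color.

2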